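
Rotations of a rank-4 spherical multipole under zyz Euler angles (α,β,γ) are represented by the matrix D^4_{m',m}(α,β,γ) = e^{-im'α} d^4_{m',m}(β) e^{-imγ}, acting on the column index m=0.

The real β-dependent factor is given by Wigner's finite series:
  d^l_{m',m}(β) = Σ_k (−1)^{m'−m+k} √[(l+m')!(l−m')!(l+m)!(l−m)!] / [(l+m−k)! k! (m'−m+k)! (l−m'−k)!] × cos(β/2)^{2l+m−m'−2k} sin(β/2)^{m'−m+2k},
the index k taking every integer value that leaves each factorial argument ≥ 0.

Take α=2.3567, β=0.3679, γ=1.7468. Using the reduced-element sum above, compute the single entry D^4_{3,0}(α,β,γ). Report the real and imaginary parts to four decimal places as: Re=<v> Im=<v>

Split into d^4_{3,0}(β=0.3679) × two z-phases.
With c≡cos(β/2)=0.983129 and s≡sin(β/2)=0.182914, N=[5040·1·24·24]^{1/2}=1703.830978
k∈{0,1} keeps every argument non-negative
  k=0: (−1)^3·1703.8310/(144)·0.9831^5·0.1829^3 = -0.066506
  k=1: (−1)^4·1703.8310/(144)·0.9831^3·0.1829^5 = +0.002302
d^4_{3,0}(0.3679) = -0.066506 +0.002302 = -0.064204
Phases: e^{-i·(3)·2.3567}=+0.706034-0.708178i, e^{-i·(0)·1.7468}=+1.000000+0.000000i ⇒ D=-0.045330+0.045468i

Re=-0.0453 Im=0.0455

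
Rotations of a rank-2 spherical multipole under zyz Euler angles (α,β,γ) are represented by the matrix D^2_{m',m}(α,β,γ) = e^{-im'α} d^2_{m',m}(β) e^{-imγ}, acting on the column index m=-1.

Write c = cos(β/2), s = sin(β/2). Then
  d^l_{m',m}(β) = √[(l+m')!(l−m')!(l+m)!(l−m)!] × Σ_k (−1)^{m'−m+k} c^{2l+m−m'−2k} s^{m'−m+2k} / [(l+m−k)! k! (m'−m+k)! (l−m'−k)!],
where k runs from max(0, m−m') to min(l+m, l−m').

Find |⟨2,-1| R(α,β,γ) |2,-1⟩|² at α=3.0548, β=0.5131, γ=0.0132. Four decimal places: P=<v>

P=0.4825

D^2_{-1,-1}(3.0548,0.5131,0.0132) = e^{-i·-1·3.0548}·d^2_{-1,-1}(0.5131)·e^{-i·-1·0.0132}. Compute d first:
c=cos(0.5131/2)=0.967271, s=sin(0.5131/2)=0.253745; N=√[1·6·1·6]=6.000000
k: max(0,(-1)−(-1))=0 … min(2+(-1),2−(-1))=1
  k=0: (−1)^0·6.0000/(6)·0.9673^4·0.2537^0 = +0.875373
  k=1: (−1)^1·6.0000/(2)·0.9673^2·0.2537^2 = -0.180723
d^2_{-1,-1}(0.5131) = +0.875373 -0.180723 = +0.694650
|D^2_{-1,-1}|² = |d^2_{-1,-1}(β)|² = (+0.694650)² = 0.482538 (the z-rotation phases have unit modulus)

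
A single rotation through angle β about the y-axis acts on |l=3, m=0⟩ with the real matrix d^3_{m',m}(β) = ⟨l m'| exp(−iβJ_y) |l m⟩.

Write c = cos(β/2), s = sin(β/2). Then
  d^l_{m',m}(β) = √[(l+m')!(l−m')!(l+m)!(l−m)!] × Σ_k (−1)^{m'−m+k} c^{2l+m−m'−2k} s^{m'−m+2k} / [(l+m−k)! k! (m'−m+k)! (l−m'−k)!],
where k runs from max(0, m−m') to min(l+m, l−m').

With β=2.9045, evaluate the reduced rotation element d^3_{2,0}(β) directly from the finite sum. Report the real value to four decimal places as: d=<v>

d=-0.0734

d^3_{2,0}(β=2.9045) via Wigner's sum:
With c≡cos(β/2)=0.118269 and s≡sin(β/2)=0.992982, N=[120·1·6·6]^{1/2}=65.726707
Admissible k: 0..1 (factorial args all ≥0)
  k=0: (−1)^2·65.7267/(12)·0.1183^4·0.9930^2 = +0.001057
  k=1: (−1)^3·65.7267/(12)·0.1183^2·0.9930^4 = -0.074485
d^3_{2,0}(2.9045) = +0.001057 -0.074485 = -0.073428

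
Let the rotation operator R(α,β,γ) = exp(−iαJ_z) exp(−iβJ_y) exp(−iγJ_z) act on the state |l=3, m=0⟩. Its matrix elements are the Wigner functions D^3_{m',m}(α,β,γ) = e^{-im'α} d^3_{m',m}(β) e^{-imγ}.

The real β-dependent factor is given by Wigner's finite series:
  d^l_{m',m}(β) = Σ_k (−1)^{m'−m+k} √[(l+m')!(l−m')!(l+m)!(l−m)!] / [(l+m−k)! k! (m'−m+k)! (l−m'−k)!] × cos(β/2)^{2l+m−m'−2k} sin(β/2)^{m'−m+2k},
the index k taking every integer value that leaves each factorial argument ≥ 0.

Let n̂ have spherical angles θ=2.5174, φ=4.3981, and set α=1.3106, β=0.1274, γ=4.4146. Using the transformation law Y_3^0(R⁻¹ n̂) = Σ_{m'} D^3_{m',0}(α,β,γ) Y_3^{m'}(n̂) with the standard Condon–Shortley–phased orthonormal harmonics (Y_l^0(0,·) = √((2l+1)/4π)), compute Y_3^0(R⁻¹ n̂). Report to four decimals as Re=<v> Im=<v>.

Re=-0.2832 Im=0.0000

Need the full column D^3_{m',0} for m'=−3..3 at α=1.3106, β=0.1274, γ=4.4146.
cos(β/2)=0.997972, sin(β/2)=0.063657
d^3_{-3,0}: single k=3 term ⇒ +0.001147;  D = -0.000807-0.000815i
d^3_{-2,0}: k∈[2..3] ⇒ +0.022015 -0.000090 = +0.021926;  D = -0.019023+0.010902i
d^3_{-1,0}: k∈[1..3] ⇒ +0.218287 -0.002664 +0.000004 = +0.215626;  D = +0.055474+0.208368i
d^3_{0,0}: k∈[0..3] ⇒ +0.987893 -0.036175 +0.000147 -0.000000 = +0.951865;  D = +0.951865+0.000000i
d^3_{1,0}: k∈[0..2] ⇒ -0.218287 +0.002664 -0.000004 = -0.215626;  D = -0.055474+0.208368i
d^3_{2,0}: k∈[0..1] ⇒ +0.022015 -0.000090 = +0.021926;  D = -0.019023-0.010902i
d^3_{3,0}: single k=0 term ⇒ -0.001147;  D = +0.000807-0.000815i
Y_3^{m'}(θ=2.5174,φ=4.3981) and Σ D·Y over m':
  (-0.0008-0.0008i)·(+0.0674-0.0489i)  (-0.0190+0.0109i)·(+0.2291+0.1666i)  (+0.0555+0.2084i)·(-0.1338+0.4117i)  (+0.9519+0.0000i)·(-0.0885+0.0000i)  (-0.0555+0.2084i)·(+0.1338+0.4117i)  (-0.0190-0.0109i)·(+0.2291-0.1666i)  (+0.0008-0.0008i)·(-0.0674-0.0489i)
Y_3^0(R⁻¹ n̂) = -0.283173-0.000000i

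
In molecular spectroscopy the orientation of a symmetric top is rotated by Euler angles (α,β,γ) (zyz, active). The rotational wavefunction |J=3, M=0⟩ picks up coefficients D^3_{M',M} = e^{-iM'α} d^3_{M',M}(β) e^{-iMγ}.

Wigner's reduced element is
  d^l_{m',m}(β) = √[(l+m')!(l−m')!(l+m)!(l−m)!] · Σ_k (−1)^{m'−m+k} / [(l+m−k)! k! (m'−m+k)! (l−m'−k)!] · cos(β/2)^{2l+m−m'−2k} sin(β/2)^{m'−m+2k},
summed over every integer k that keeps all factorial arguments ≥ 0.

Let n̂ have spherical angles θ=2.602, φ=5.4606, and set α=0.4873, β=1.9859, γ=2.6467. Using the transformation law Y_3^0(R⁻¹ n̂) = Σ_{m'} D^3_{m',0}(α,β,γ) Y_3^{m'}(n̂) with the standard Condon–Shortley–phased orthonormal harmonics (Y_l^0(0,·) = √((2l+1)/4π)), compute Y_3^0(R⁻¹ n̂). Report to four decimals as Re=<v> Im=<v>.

Need the full column D^3_{m',0} for m'=−3..3 at α=0.4873, β=1.9859, γ=2.6467.
cos(β/2)=0.546221, sin(β/2)=0.837641
d^3_{-3,0}: single k=3 term ⇒ +0.428346;  D = +0.046553+0.425808i
d^3_{-2,0}: k∈[2..3] ⇒ +0.342098 -0.804506 = -0.462408;  D = -0.259642-0.382632i
d^3_{-1,0}: k∈[1..3] ⇒ +0.141088 -0.995385 +0.780277 = -0.074020;  D = -0.065404-0.034659i
d^3_{0,0}: k∈[0..3] ⇒ +0.026559 -0.562125 +1.321939 -0.345420 = +0.440953;  D = +0.440953+0.000000i
d^3_{1,0}: k∈[0..2] ⇒ -0.141088 +0.995385 -0.780277 = +0.074020;  D = +0.065404-0.034659i
d^3_{2,0}: k∈[0..1] ⇒ +0.342098 -0.804506 = -0.462408;  D = -0.259642+0.382632i
d^3_{3,0}: single k=0 term ⇒ -0.428346;  D = -0.046553+0.425808i
Y_3^{m'}(θ=2.602,φ=5.4606) and Σ D·Y over m':
  (+0.0466+0.4258i)·(-0.0442+0.0353i)  (-0.2596-0.3826i)·(+0.0172-0.2308i)  (-0.0654-0.0347i)·(+0.3028+0.3262i)  (+0.4410+0.0000i)·(-0.2177+0.0000i)  (+0.0654-0.0347i)·(-0.3028+0.3262i)  (-0.2596+0.3826i)·(+0.0172+0.2308i)  (-0.0466+0.4258i)·(+0.0442+0.0353i)
Y_3^0(R⁻¹ n̂) = -0.332757-0.000000i

Re=-0.3328 Im=0.0000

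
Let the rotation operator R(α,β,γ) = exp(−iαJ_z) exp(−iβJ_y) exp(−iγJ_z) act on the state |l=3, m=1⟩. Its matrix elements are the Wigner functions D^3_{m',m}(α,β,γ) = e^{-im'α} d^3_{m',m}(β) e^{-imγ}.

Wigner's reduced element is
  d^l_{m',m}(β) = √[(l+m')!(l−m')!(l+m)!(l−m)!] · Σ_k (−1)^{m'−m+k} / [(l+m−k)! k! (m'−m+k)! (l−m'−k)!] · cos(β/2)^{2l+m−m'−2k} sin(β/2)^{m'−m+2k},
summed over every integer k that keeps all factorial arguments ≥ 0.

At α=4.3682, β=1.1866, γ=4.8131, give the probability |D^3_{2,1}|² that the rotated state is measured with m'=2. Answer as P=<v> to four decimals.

P=0.0039

First d^3_{2,1}(β=1.1866), then the phase factors e^{-i(2)α} and e^{-i(1)γ}:
With c≡cos(β/2)=0.829100 and s≡sin(β/2)=0.559100, N=[120·1·24·2]^{1/2}=75.894664
k∈{0,1} keeps every argument non-negative
  k=0: (−1)^1·75.8947/(24)·0.8291^5·0.5591^1 = -0.692667
  k=1: (−1)^2·75.8947/(12)·0.8291^3·0.5591^3 = +0.629970
d^3_{2,1}(1.1866) = -0.692667 +0.629970 = -0.062697
|D^3_{2,1}|² = |d^3_{2,1}(β)|² = (-0.062697)² = 0.003931 (the z-rotation phases have unit modulus)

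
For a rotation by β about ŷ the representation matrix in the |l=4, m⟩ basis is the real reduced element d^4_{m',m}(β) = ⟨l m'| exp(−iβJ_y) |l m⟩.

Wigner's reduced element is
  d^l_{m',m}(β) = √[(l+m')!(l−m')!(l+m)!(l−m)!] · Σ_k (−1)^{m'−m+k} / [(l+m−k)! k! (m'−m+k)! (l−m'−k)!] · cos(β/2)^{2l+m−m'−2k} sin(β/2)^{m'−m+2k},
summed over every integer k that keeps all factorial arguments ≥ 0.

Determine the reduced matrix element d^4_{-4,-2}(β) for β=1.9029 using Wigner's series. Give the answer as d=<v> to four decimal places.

d=0.1343

d^4_{-4,-2}(β=1.9029) via Wigner's sum:
c=cos(1.9029/2)=0.580503, s=sin(1.9029/2)=0.814258; N=√[1·40320·2·720]=7619.763776
k: max(0,(-2)−(-4))=2 … min(4+(-2),4−(-4))=2
  k=2: (−1)^0·7619.7638/(1440)·0.5805^6·0.8143^2 = +0.134255
d^4_{-4,-2}(1.9029) = +0.134255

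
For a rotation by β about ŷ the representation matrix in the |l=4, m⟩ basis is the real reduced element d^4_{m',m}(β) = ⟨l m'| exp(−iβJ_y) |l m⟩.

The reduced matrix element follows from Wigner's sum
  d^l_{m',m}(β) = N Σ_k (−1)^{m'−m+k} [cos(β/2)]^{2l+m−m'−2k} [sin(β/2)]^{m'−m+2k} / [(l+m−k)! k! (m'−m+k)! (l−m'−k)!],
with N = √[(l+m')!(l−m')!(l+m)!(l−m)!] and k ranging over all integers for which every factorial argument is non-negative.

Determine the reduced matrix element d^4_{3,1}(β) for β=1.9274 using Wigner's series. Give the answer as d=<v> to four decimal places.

d^4_{3,1}(β=1.9274) via Wigner's sum:
c=cos(1.9274/2)=0.570485, s=sin(1.9274/2)=0.821308; N=√[5040·1·120·6]=1904.940944
Admissible k: 0..1 (factorial args all ≥0)
  k=0: (−1)^2·1904.9409/(240)·0.5705^6·0.8213^2 = +0.184564
  k=1: (−1)^3·1904.9409/(144)·0.5705^4·0.8213^4 = -0.637559
d^4_{3,1}(1.9274) = +0.184564 -0.637559 = -0.452994

d=-0.4530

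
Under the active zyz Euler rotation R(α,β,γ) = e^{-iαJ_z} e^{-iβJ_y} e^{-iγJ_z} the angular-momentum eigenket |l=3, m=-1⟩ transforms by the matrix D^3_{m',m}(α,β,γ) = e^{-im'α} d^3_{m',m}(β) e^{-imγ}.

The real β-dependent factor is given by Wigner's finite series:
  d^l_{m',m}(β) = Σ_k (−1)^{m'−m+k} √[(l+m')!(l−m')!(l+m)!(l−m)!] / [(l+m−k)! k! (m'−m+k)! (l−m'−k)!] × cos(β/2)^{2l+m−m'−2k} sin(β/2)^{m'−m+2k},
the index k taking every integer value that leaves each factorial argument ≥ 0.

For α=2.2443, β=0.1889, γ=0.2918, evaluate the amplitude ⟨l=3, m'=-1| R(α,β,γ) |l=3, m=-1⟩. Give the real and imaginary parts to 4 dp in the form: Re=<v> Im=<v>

D^3_{-1,-1}(2.2443,0.1889,0.2918) = e^{-i·-1·2.2443}·d^3_{-1,-1}(0.1889)·e^{-i·-1·0.2918}. Compute d first:
c=cos(0.1889/2)=0.995543, s=sin(0.1889/2)=0.094310; N=√[2·24·2·24]=48.000000
Admissible k: 0..2 (factorial args all ≥0)
  k=0: (−1)^0·48.0000/(48)·0.9955^6·0.0943^0 = +0.973554
  k=1: (−1)^1·48.0000/(6)·0.9955^4·0.0943^2 = -0.069894
  k=2: (−1)^2·48.0000/(8)·0.9955^2·0.0943^4 = +0.000470
d^3_{-1,-1}(0.1889) = +0.973554 -0.069894 +0.000470 = +0.904130
Phases: e^{-i·(-1)·2.2443}=-0.623728+0.781641i, e^{-i·(-1)·0.2918}=+0.957728+0.287677i ⇒ D=-0.743395+0.514601i

Re=-0.7434 Im=0.5146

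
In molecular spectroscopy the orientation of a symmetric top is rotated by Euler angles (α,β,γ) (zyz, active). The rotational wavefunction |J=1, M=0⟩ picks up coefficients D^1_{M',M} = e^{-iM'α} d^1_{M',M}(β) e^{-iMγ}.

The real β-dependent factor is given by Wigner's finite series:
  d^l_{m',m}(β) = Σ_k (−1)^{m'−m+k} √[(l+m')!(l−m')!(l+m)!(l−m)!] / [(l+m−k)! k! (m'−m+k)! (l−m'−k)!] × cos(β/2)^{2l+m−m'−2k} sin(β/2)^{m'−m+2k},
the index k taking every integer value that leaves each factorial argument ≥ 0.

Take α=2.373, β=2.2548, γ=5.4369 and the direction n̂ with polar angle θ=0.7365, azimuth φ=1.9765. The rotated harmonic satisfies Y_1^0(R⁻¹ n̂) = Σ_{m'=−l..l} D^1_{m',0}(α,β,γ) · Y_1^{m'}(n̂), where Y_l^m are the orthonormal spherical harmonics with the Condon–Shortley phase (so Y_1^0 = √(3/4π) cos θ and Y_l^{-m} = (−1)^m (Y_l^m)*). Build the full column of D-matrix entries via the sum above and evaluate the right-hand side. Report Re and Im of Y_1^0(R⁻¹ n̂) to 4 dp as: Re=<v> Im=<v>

Re=0.0059 Im=0.0000

Need the full column D^1_{m',0} for m'=−1..1 at α=2.373, β=2.2548, γ=5.4369.
cos(β/2)=0.429010, sin(β/2)=0.903300
d^1_{-1,0}: single k=1 term ⇒ +0.548042;  D = -0.393982+0.380958i
d^1_{0,0}: k∈[0..1] ⇒ +0.184049 -0.815951 = -0.631901;  D = -0.631901+0.000000i
d^1_{1,0}: single k=0 term ⇒ -0.548042;  D = +0.393982+0.380958i
Y_1^{m'}(θ=0.7365,φ=1.9765) and Σ D·Y over m':
  (-0.3940+0.3810i)·(-0.0916-0.2132i)  (-0.6319+0.0000i)·(+0.3620+0.0000i)  (+0.3940+0.3810i)·(+0.0916-0.2132i)
Y_1^0(R⁻¹ n̂) = +0.005904+0.000000i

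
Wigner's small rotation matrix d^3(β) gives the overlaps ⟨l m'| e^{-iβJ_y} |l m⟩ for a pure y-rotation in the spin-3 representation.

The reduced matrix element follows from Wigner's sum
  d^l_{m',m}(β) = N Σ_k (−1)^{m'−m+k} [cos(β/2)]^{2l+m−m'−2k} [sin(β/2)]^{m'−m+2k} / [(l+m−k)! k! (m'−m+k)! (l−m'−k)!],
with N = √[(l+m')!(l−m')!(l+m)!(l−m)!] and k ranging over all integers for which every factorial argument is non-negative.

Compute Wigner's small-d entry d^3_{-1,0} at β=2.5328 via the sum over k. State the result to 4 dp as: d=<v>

d^3_{-1,0}(β=2.5328) via Wigner's sum:
c=cos(2.5328/2)=0.299717, s=sin(2.5328/2)=0.954028; N=√[2·24·6·6]=41.569219
Admissible k: 1..3 (factorial args all ≥0)
  k=1: (−1)^0·41.5692/(12)·0.2997^5·0.9540^1 = +0.007993
  k=2: (−1)^1·41.5692/(4)·0.2997^3·0.9540^3 = -0.242958
  k=3: (−1)^2·41.5692/(12)·0.2997^1·0.9540^5 = +0.820556
d^3_{-1,0}(2.5328) = +0.007993 -0.242958 +0.820556 = +0.585591

d=0.5856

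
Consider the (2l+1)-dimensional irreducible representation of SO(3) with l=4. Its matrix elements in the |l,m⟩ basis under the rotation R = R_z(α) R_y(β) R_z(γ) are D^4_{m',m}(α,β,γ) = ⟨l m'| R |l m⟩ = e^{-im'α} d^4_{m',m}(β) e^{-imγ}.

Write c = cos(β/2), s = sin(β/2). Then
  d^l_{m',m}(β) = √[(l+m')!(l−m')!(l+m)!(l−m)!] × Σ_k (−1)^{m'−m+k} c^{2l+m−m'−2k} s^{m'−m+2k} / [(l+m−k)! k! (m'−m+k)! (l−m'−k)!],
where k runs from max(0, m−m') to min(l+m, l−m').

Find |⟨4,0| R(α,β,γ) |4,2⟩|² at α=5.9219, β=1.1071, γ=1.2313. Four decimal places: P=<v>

Split into d^4_{0,2}(β=1.1071) × two z-phases.
Half-angle: c=0.850664, s=0.525710. N=√(24·24·720·2)=910.735966
Admissible k: 2..4 (factorial args all ≥0)
  k=2: (−1)^0·910.7360/(96)·0.8507^6·0.5257^2 = +0.993485
  k=3: (−1)^1·910.7360/(36)·0.8507^4·0.5257^4 = -1.011830
  k=4: (−1)^2·910.7360/(96)·0.8507^2·0.5257^6 = +0.144916
d^4_{0,2}(1.1071) = +0.993485 -1.011830 +0.144916 = +0.126571
|D^4_{0,2}|² = |d^4_{0,2}(β)|² = (+0.126571)² = 0.016020 (the z-rotation phases have unit modulus)

P=0.0160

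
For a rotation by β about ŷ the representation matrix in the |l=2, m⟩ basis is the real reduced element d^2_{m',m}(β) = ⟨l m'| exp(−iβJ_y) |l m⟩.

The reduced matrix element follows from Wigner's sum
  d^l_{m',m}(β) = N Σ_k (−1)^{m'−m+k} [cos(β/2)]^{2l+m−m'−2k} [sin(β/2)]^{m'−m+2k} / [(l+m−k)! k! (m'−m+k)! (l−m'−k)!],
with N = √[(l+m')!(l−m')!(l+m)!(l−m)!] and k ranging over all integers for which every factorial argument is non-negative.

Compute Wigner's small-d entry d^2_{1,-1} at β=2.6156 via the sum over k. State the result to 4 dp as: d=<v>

d=-0.6803

d^2_{1,-1}(β=2.6156) via Wigner's sum:
With c≡cos(β/2)=0.259975 and s≡sin(β/2)=0.965615, N=[6·1·1·6]^{1/2}=6.000000
The bounds max(0,m−m')=0 and min(l+m,l−m')=1 give 2 terms
  k=0: (−1)^2·6.0000/(2)·0.2600^2·0.9656^2 = +0.189057
  k=1: (−1)^3·6.0000/(6)·0.2600^0·0.9656^4 = -0.869394
d^2_{1,-1}(2.6156) = +0.189057 -0.869394 = -0.680337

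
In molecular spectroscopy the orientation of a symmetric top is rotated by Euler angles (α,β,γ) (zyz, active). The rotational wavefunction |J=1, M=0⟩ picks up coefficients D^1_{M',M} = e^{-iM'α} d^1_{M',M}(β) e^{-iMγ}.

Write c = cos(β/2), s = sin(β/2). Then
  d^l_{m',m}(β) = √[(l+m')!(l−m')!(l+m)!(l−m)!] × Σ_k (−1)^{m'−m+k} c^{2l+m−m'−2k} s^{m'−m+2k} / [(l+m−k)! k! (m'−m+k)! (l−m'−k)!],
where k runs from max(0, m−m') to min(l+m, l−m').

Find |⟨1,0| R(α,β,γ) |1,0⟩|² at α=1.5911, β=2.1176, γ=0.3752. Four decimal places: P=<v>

P=0.2704

D^1_{0,0}(1.5911,2.1176,0.3752) = e^{-i·0·1.5911}·d^1_{0,0}(2.1176)·e^{-i·0·0.3752}. Compute d first:
Half-angle: c=0.489919, s=0.871768. N=√(1·1·1·1)=1.000000
k∈{0,1} keeps every argument non-negative
  k=0: (−1)^0·1.0000/(1)·0.4899^2·0.8718^0 = +0.240020
  k=1: (−1)^1·1.0000/(1)·0.4899^0·0.8718^2 = -0.759980
d^1_{0,0}(2.1176) = +0.240020 -0.759980 = -0.519960
|D^1_{0,0}|² = |d^1_{0,0}(β)|² = (-0.519960)² = 0.270358 (the z-rotation phases have unit modulus)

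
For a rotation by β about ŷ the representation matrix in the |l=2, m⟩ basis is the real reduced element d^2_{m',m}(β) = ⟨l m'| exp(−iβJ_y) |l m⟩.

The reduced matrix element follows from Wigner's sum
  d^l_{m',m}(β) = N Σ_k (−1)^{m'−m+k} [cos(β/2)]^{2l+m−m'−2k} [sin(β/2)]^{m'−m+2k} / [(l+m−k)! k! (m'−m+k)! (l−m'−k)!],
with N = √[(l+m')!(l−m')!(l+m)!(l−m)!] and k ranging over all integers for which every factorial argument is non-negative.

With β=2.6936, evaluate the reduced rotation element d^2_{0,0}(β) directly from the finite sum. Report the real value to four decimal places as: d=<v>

d=0.7186

d^2_{0,0}(β=2.6936) via Wigner's sum:
c=cos(2.6936/2)=0.222128, s=sin(2.6936/2)=0.975018; N=√[2·2·2·2]=4.000000
k∈{0,1,2} keeps every argument non-negative
  k=0: (−1)^0·4.0000/(4)·0.2221^4·0.9750^0 = +0.002435
  k=1: (−1)^1·4.0000/(1)·0.2221^2·0.9750^2 = -0.187625
  k=2: (−1)^2·4.0000/(4)·0.2221^0·0.9750^4 = +0.903753
d^2_{0,0}(2.6936) = +0.002435 -0.187625 +0.903753 = +0.718562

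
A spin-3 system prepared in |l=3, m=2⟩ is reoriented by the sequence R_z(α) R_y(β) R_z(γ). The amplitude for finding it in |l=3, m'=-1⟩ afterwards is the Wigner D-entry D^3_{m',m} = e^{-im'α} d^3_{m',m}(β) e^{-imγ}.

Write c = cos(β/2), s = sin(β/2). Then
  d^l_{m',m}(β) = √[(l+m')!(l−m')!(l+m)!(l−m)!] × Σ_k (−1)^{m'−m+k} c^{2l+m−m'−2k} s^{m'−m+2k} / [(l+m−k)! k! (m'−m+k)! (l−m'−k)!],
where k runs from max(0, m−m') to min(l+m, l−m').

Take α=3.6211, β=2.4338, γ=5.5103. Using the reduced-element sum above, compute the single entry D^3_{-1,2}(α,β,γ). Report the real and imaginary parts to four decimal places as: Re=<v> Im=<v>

Split into d^3_{-1,2}(β=2.4338) × two z-phases.
With c≡cos(β/2)=0.346555 and s≡sin(β/2)=0.938030, N=[2·24·120·1]^{1/2}=75.894664
The bounds max(0,m−m')=3 and min(l+m,l−m')=4 give 2 terms
  k=3: (−1)^0·75.8947/(12)·0.3466^3·0.9380^3 = +0.217269
  k=4: (−1)^1·75.8947/(24)·0.3466^1·0.9380^5 = -0.795894
d^3_{-1,2}(2.4338) = +0.217269 -0.795894 = -0.578625
D = (-0.887222-0.461342i)·(-0.578625)·(+0.025023+0.999687i) = -0.254014+0.519888i

Re=-0.2540 Im=0.5199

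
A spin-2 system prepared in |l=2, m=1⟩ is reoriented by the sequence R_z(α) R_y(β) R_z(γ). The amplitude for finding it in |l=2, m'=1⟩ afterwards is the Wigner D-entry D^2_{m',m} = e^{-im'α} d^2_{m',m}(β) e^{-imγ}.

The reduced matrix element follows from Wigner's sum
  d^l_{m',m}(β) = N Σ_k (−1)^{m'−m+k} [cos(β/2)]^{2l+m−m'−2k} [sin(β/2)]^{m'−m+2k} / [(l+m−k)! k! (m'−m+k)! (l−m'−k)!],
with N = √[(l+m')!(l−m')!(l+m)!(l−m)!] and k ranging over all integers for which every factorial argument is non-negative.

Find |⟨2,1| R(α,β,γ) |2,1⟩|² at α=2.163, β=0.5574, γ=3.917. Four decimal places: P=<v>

P=0.4154

D^2_{1,1}(2.163,0.5574,3.917) = e^{-i·1·2.163}·d^2_{1,1}(0.5574)·e^{-i·1·3.917}. Compute d first:
Half-angle: c=0.961414, s=0.275106. N=√(6·1·6·1)=6.000000
k∈{0,1} keeps every argument non-negative
  k=0: (−1)^0·6.0000/(6)·0.9614^4·0.2751^0 = +0.854361
  k=1: (−1)^1·6.0000/(2)·0.9614^2·0.2751^2 = -0.209866
d^2_{1,1}(0.5574) = +0.854361 -0.209866 = +0.644495
|D^2_{1,1}|² = |d^2_{1,1}(β)|² = (+0.644495)² = 0.415374 (the z-rotation phases have unit modulus)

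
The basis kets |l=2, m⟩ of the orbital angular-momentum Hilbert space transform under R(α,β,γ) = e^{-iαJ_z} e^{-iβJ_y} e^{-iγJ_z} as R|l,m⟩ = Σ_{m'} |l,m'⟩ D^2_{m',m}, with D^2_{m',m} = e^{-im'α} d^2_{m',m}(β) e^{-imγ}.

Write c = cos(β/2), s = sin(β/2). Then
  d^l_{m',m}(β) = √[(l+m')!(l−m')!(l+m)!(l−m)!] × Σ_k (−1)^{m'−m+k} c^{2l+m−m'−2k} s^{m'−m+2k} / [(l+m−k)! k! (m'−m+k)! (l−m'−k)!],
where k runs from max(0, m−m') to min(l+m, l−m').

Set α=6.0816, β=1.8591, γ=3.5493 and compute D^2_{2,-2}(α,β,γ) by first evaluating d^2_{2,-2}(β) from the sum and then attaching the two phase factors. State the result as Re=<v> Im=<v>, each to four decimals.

Split into d^2_{2,-2}(β=1.8591) × two z-phases.
With c≡cos(β/2)=0.598195 and s≡sin(β/2)=0.801351, N=[24·1·1·24]^{1/2}=24.000000
k∈{0} keeps every argument non-negative
  k=0: (−1)^4·24.0000/(24)·0.5982^0·0.8014^4 = +0.412374
d^2_{2,-2}(1.8591) = +0.412374
Phases: e^{-i·(2)·6.0816}=+0.919822+0.392337i, e^{-i·(-2)·3.5493}=+0.685567+0.728010i ⇒ D=+0.142258+0.387059i

Re=0.1423 Im=0.3871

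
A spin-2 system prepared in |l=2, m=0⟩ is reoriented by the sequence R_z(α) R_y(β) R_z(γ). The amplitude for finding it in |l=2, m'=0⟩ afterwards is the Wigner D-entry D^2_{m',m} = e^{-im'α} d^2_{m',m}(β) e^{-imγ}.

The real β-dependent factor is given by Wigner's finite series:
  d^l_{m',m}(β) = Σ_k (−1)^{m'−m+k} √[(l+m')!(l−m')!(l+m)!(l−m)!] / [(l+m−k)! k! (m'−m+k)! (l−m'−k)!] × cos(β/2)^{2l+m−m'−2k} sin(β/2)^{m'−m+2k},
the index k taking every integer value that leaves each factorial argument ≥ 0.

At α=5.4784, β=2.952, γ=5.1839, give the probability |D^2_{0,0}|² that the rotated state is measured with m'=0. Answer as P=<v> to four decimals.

P=0.8963

Split into d^2_{0,0}(β=2.952) × two z-phases.
c=cos(2.952/2)=0.094654, s=sin(2.952/2)=0.995510; N=√[2·2·2·2]=4.000000
k∈{0,1,2} keeps every argument non-negative
  k=0: (−1)^0·4.0000/(4)·0.0947^4·0.9955^0 = +0.000080
  k=1: (−1)^1·4.0000/(1)·0.0947^2·0.9955^2 = -0.035517
  k=2: (−1)^2·4.0000/(4)·0.0947^0·0.9955^4 = +0.982161
d^2_{0,0}(2.952) = +0.000080 -0.035517 +0.982161 = +0.946725
|D^2_{0,0}|² = |d^2_{0,0}(β)|² = (+0.946725)² = 0.896288 (the z-rotation phases have unit modulus)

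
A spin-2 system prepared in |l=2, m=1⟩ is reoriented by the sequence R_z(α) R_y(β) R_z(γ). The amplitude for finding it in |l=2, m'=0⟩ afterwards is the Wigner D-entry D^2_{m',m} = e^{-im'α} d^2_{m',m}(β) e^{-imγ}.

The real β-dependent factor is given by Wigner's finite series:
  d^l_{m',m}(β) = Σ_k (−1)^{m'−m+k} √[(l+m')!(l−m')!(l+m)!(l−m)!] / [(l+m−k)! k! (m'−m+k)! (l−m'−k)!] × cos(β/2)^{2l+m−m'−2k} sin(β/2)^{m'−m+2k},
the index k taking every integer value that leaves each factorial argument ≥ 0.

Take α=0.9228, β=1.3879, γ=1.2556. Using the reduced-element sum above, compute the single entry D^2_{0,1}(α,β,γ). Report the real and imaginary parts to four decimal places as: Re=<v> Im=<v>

Re=0.0679 Im=-0.2082

First d^2_{0,1}(β=1.3879), then the phase factors e^{-i(0)α} and e^{-i(1)γ}:
Half-angle: c=0.768726, s=0.639579. N=√(2·2·6·1)=4.898979
k∈{1,2} keeps every argument non-negative
  k=1: (−1)^0·4.8990/(2)·0.7687^3·0.6396^1 = +0.711678
  k=2: (−1)^1·4.8990/(2)·0.7687^1·0.6396^3 = -0.492639
d^2_{0,1}(1.3879) = +0.711678 -0.492639 = +0.219039
Phases: e^{-i·(0)·0.9228}=+1.000000+0.000000i, e^{-i·(1)·1.2556}=+0.310003-0.950736i ⇒ D=+0.067903-0.208248i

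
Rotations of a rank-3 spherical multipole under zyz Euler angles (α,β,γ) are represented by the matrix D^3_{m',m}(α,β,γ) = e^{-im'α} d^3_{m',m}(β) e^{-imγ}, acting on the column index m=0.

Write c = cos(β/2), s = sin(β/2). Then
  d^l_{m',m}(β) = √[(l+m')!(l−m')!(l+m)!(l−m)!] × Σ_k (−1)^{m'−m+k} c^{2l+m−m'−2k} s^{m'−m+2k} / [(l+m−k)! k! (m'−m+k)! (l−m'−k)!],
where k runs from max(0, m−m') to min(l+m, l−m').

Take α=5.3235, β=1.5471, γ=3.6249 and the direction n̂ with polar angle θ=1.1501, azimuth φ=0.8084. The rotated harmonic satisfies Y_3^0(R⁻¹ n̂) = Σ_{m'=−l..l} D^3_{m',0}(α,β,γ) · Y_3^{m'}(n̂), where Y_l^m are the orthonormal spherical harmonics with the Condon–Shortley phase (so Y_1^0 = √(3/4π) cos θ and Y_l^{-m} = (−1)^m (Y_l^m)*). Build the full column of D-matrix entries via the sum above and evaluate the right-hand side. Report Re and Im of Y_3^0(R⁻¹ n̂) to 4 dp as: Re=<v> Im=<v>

Re=0.1804 Im=0.0000

Need the full column D^3_{m',0} for m'=−3..3 at α=5.3235, β=1.5471, γ=3.6249.
cos(β/2)=0.715435, sin(β/2)=0.698679
d^3_{-3,0}: single k=3 term ⇒ +0.558546;  D = -0.539408-0.144960i
d^3_{-2,0}: k∈[2..3] ⇒ +0.700482 -0.668056 = +0.032426;  D = -0.011075-0.030476i
d^3_{-1,0}: k∈[1..3] ⇒ +0.453648 -1.297944 +0.412620 = -0.431676;  D = -0.247686+0.353547i
d^3_{0,0}: k∈[0..3] ⇒ +0.134097 -1.151009 +1.097728 -0.116324 = -0.035508;  D = -0.035508+0.000000i
d^3_{1,0}: k∈[0..2] ⇒ -0.453648 +1.297944 -0.412620 = +0.431676;  D = +0.247686+0.353547i
d^3_{2,0}: k∈[0..1] ⇒ +0.700482 -0.668056 = +0.032426;  D = -0.011075+0.030476i
d^3_{3,0}: single k=0 term ⇒ -0.558546;  D = +0.539408-0.144960i
Y_3^{m'}(θ=1.1501,φ=0.8084) and Σ D·Y over m':
  (-0.5394-0.1450i)·(-0.2393-0.2084i)  (-0.0111-0.0305i)·(-0.0160-0.3474i)  (-0.2477+0.3535i)·(-0.0338+0.0354i)  (-0.0355+0.0000i)·(-0.3301+0.0000i)  (+0.2477+0.3535i)·(+0.0338+0.0354i)  (-0.0111+0.0305i)·(-0.0160+0.3474i)  (+0.5394-0.1450i)·(+0.2393-0.2084i)
Y_3^0(R⁻¹ n̂) = +0.180380+0.000000i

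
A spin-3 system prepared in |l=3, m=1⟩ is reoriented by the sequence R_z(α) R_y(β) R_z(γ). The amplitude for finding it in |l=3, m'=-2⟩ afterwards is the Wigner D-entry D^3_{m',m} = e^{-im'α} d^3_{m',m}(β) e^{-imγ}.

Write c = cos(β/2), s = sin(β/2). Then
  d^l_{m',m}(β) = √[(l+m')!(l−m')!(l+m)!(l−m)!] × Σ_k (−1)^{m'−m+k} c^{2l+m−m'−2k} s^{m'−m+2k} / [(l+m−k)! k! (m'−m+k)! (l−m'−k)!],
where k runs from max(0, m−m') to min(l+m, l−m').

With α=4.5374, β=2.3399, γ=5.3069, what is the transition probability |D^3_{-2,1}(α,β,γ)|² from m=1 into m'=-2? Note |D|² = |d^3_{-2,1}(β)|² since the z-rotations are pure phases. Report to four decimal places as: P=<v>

Split into d^3_{-2,1}(β=2.3399) × two z-phases.
c=cos(2.3399/2)=0.390198, s=sin(2.3399/2)=0.920731; N=√[1·120·24·2]=75.894664
The bounds max(0,m−m')=3 and min(l+m,l−m')=4 give 2 terms
  k=3: (−1)^0·75.8947/(12)·0.3902^3·0.9207^3 = +0.293280
  k=4: (−1)^1·75.8947/(24)·0.3902^1·0.9207^5 = -0.816486
d^3_{-2,1}(2.3399) = +0.293280 -0.816486 = -0.523206
|D^3_{-2,1}|² = |d^3_{-2,1}(β)|² = (-0.523206)² = 0.273744 (the z-rotation phases have unit modulus)

P=0.2737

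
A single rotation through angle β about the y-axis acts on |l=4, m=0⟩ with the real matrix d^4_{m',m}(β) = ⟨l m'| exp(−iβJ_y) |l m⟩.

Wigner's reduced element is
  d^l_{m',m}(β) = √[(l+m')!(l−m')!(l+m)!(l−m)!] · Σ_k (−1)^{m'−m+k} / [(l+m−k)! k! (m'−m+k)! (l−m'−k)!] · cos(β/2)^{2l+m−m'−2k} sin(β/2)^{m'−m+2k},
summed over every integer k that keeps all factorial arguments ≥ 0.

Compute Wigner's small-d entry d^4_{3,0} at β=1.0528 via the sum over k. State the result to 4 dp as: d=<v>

d^4_{3,0}(β=1.0528) via Wigner's sum:
Half-angle: c=0.864621, s=0.502424. N=√(5040·1·24·24)=1703.830978
The bounds max(0,m−m')=0 and min(l+m,l−m')=1 give 2 terms
  k=0: (−1)^3·1703.8310/(144)·0.8646^5·0.5024^3 = -0.725112
  k=1: (−1)^4·1703.8310/(144)·0.8646^3·0.5024^5 = +0.244846
d^4_{3,0}(1.0528) = -0.725112 +0.244846 = -0.480265

d=-0.4803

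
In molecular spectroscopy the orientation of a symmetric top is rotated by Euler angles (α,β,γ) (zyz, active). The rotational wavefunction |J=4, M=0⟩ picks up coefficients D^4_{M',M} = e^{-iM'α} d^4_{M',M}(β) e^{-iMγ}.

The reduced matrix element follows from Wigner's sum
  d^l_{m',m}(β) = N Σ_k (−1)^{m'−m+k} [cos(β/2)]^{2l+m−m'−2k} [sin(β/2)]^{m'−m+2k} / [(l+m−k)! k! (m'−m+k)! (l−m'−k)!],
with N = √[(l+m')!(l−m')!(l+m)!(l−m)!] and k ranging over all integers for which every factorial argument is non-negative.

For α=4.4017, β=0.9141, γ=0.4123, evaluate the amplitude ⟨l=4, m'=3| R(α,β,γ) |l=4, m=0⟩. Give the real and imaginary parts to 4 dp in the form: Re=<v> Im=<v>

D^4_{3,0}(4.4017,0.9141,0.4123) = e^{-i·3·4.4017}·d^4_{3,0}(0.9141)·e^{-i·0·0.4123}. Compute d first:
Half-angle: c=0.897358, s=0.441303. N=√(5040·1·24·24)=1703.830978
Admissible k: 0..1 (factorial args all ≥0)
  k=0: (−1)^3·1703.8310/(144)·0.8974^5·0.4413^3 = -0.591703
  k=1: (−1)^4·1703.8310/(144)·0.8974^3·0.4413^5 = +0.143102
d^4_{3,0}(0.9141) = -0.591703 +0.143102 = -0.448601
Phases: e^{-i·(3)·4.4017}=+0.802854-0.596176i, e^{-i·(0)·0.4123}=+1.000000+0.000000i ⇒ D=-0.360161+0.267445i

Re=-0.3602 Im=0.2674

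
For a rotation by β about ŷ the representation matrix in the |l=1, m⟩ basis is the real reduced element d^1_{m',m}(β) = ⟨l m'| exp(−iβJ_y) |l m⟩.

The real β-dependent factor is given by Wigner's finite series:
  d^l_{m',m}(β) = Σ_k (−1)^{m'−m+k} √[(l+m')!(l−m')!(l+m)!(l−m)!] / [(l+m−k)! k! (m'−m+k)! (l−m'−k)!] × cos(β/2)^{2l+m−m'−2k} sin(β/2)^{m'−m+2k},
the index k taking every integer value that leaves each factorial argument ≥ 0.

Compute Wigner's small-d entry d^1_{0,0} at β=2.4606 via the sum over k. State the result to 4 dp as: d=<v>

d^1_{0,0}(β=2.4606) via Wigner's sum:
With c≡cos(β/2)=0.333955 and s≡sin(β/2)=0.942589, N=[1·1·1·1]^{1/2}=1.000000
Admissible k: 0..1 (factorial args all ≥0)
  k=0: (−1)^0·1.0000/(1)·0.3340^2·0.9426^0 = +0.111526
  k=1: (−1)^1·1.0000/(1)·0.3340^0·0.9426^2 = -0.888474
d^1_{0,0}(2.4606) = +0.111526 -0.888474 = -0.776948

d=-0.7769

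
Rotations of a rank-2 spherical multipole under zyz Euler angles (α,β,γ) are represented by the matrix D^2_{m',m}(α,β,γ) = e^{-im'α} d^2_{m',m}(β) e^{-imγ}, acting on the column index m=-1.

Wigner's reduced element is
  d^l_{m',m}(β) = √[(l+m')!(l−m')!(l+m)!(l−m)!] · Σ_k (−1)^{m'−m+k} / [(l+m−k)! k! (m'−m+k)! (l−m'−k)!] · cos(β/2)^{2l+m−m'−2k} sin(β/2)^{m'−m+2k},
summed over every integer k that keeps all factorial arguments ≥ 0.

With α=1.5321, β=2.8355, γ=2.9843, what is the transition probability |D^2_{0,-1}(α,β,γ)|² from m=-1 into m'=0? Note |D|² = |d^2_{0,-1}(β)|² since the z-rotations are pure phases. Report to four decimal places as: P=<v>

First d^2_{0,-1}(β=2.8355), then the phase factors e^{-i(0)α} and e^{-i(-1)γ}:
c=cos(2.8355/2)=0.152450, s=sin(2.8355/2)=0.988311; N=√[2·2·1·6]=4.898979
Admissible k: 0..1 (factorial args all ≥0)
  k=0: (−1)^1·4.8990/(2)·0.1524^3·0.9883^1 = -0.008577
  k=1: (−1)^2·4.8990/(2)·0.1524^1·0.9883^3 = +0.360482
d^2_{0,-1}(2.8355) = -0.008577 +0.360482 = +0.351904
|D^2_{0,-1}|² = |d^2_{0,-1}(β)|² = (+0.351904)² = 0.123837 (the z-rotation phases have unit modulus)

P=0.1238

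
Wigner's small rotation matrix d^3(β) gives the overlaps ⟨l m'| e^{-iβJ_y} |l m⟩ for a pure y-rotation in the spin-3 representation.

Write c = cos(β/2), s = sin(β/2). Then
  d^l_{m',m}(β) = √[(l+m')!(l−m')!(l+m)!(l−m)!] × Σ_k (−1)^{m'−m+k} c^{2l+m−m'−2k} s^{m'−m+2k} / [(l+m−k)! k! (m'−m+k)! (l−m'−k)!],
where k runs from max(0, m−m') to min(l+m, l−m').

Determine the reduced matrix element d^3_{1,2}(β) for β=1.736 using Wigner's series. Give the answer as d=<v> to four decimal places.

d^3_{1,2}(β=1.736) via Wigner's sum:
Half-angle: c=0.646354, s=0.763038. N=√(24·2·120·1)=75.894664
Admissible k: 1..2 (factorial args all ≥0)
  k=1: (−1)^0·75.8947/(24)·0.6464^5·0.7630^1 = +0.272206
  k=2: (−1)^1·75.8947/(12)·0.6464^3·0.7630^3 = -0.758716
d^3_{1,2}(1.736) = +0.272206 -0.758716 = -0.486510

d=-0.4865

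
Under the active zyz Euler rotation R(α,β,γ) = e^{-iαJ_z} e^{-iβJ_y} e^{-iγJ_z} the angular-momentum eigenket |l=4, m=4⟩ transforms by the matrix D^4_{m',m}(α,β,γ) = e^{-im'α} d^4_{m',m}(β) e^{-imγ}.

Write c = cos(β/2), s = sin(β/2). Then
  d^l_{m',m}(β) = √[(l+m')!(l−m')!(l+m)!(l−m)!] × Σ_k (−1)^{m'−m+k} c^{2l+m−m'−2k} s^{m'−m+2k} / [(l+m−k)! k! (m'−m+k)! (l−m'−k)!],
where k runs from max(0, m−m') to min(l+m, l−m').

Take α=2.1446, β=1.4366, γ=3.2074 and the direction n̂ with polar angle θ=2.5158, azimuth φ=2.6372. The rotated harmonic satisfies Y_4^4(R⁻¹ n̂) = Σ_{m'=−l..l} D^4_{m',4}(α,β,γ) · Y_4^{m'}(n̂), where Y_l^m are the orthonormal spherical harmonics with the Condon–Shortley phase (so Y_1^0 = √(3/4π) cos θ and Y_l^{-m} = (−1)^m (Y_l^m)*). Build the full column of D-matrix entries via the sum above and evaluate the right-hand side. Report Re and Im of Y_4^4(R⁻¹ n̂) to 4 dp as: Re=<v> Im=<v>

Re=0.1763 Im=0.2555

Need the full column D^4_{m',4} for m'=−4..4 at α=2.1446, β=1.4366, γ=3.2074.
cos(β/2)=0.752926, sin(β/2)=0.658106
d^4_{-4,4}: single k=8 term ⇒ +0.035186;  D = -0.015658+0.031510i
d^4_{-3,4}: single k=7 term ⇒ +0.113859;  D = +0.113138-0.012795i
d^4_{-2,4}: single k=6 term ⇒ +0.243701;  D = -0.154450-0.188508i
d^4_{-1,4}: single k=5 term ⇒ +0.394301;  D = -0.120501+0.375437i
d^4_{0,4}: single k=4 term ⇒ +0.504359;  D = +0.486986-0.131234i
d^4_{1,4}: single k=3 term ⇒ +0.516109;  D = -0.383293-0.345622i
d^4_{2,4}: single k=2 term ⇒ +0.417525;  D = -0.066503+0.412195i
d^4_{3,4}: single k=1 term ⇒ +0.255332;  D = +0.233777-0.102677i
d^4_{4,4}: single k=0 term ⇒ +0.103280;  D = -0.086211-0.056872i
Y_4^{m'}(θ=2.5158,φ=2.6372) and Σ D·Y over m':
  (-0.0157+0.0315i)·(-0.0225+0.0470i)  (+0.1131-0.0128i)·(+0.0117+0.2035i)  (-0.1545-0.1885i)·(+0.2201+0.3495i)  (-0.1205+0.3754i)·(+0.3143+0.1735i)  (+0.4870-0.1312i)·(-0.1697+0.0000i)  (-0.3833-0.3456i)·(-0.3143+0.1735i)  (-0.0665+0.4122i)·(+0.2201-0.3495i)  (+0.2338-0.1027i)·(-0.0117+0.2035i)  (-0.0862-0.0569i)·(-0.0225-0.0470i)
Y_4^4(R⁻¹ n̂) = +0.176324+0.255519i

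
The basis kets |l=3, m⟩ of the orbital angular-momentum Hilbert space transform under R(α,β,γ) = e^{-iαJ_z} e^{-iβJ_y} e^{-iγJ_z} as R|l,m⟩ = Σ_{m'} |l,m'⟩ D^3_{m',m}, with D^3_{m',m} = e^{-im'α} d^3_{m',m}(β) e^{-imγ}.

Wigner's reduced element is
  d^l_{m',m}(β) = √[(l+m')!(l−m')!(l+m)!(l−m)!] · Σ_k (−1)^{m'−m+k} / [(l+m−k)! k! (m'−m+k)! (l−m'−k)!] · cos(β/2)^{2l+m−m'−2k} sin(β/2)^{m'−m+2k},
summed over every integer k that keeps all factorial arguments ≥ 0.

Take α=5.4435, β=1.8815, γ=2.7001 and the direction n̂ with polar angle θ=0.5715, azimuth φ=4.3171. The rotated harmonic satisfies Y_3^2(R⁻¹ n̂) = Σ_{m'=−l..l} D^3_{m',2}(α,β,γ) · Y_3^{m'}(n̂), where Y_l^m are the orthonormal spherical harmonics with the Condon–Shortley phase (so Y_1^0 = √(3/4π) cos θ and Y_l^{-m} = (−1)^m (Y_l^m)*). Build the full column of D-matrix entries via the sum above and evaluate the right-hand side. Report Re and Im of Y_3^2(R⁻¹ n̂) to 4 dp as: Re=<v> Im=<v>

Need the full column D^3_{m',2} for m'=−3..3 at α=5.4435, β=1.8815, γ=2.7001.
cos(β/2)=0.589182, sin(β/2)=0.808000
d^3_{-3,2}: single k=5 term ⇒ +0.497030;  D = -0.032420-0.495972i
d^3_{-2,2}: k∈[4..5] ⇒ +0.739801 -0.278272 = +0.461530;  D = +0.322746-0.329917i
d^3_{-1,2}: k∈[3..4] ⇒ +0.682360 -0.641663 = +0.040697;  D = +0.040658+0.001762i
d^3_{0,2}: k∈[2..3] ⇒ +0.430905 -0.810412 = -0.379506;  D = -0.240929-0.293221i
d^3_{1,2}: k∈[1..2] ⇒ +0.181409 -0.682360 = -0.500950;  D = +0.075789-0.495184i
d^3_{2,2}: k∈[0..1] ⇒ +0.041831 -0.393361 = -0.351530;  D = +0.294189-0.192422i
d^3_{3,2}: single k=0 term ⇒ -0.140519;  D = +0.135780+0.036186i
Y_3^{m'}(θ=0.5715,φ=4.3171) and Σ D·Y over m':
  (-0.0324-0.4960i)·(+0.0612-0.0248i)  (+0.3227-0.3299i)·(-0.1769-0.1787i)  (+0.0407+0.0018i)·(-0.1708+0.4093i)  (-0.2409-0.2932i)·(+0.1686+0.0000i)  (+0.0758-0.4952i)·(+0.1708+0.4093i)  (+0.2942-0.1924i)·(-0.1769+0.1787i)  (+0.1358+0.0362i)·(-0.0612-0.0248i)
Y_3^2(R⁻¹ n̂) = +0.011936-0.034474i

Re=0.0119 Im=-0.0345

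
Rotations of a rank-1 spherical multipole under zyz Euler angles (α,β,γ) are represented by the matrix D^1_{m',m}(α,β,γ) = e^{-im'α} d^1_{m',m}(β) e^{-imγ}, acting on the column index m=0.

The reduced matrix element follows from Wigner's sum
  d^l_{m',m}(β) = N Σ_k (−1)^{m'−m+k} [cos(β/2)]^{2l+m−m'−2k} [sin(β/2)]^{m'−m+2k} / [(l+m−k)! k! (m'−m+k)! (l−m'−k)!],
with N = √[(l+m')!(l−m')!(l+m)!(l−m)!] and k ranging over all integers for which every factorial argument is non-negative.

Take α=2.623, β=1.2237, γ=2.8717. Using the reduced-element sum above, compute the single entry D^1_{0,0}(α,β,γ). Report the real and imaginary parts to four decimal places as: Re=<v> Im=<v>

Re=0.3402 Im=0.0000

Split into d^1_{0,0}(β=1.2237) × two z-phases.
c=cos(1.2237/2)=0.818587, s=sin(1.2237/2)=0.574383; N=√[1·1·1·1]=1.000000
The bounds max(0,m−m')=0 and min(l+m,l−m')=1 give 2 terms
  k=0: (−1)^0·1.0000/(1)·0.8186^2·0.5744^0 = +0.670084
  k=1: (−1)^1·1.0000/(1)·0.8186^0·0.5744^2 = -0.329916
d^1_{0,0}(1.2237) = +0.670084 -0.329916 = +0.340169
D = (+1.000000+0.000000i)·(+0.340169)·(+1.000000+0.000000i) = +0.340169+0.000000i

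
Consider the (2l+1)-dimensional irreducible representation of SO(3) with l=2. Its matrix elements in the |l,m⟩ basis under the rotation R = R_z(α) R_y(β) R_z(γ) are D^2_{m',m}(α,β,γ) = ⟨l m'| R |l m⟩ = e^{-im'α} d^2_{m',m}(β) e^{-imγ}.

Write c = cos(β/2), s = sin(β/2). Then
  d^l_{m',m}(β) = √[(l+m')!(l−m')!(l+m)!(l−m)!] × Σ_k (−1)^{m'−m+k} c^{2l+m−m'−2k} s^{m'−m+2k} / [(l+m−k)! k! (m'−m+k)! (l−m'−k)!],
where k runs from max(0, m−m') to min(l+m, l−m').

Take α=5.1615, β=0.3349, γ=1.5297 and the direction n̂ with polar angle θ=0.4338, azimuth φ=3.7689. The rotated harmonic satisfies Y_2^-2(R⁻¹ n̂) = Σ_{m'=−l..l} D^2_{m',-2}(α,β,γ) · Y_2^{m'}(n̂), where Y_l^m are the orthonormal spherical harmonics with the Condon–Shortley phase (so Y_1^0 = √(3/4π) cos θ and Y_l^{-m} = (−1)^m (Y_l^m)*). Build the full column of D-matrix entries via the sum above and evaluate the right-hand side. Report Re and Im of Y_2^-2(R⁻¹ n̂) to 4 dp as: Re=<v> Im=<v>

Re=0.0519 Im=0.0688

Need the full column D^2_{m',-2} for m'=−2..2 at α=5.1615, β=0.3349, γ=1.5297.
cos(β/2)=0.986013, sin(β/2)=0.166669
d^2_{-2,-2}: single k=0 term ⇒ +0.945215;  D = +0.647585+0.688524i
d^2_{-1,-2}: single k=0 term ⇒ -0.319545;  D = +0.114634-0.298275i
d^2_{0,-2}: single k=0 term ⇒ +0.066153;  D = -0.065929+0.005431i
d^2_{1,-2}: single k=0 term ⇒ -0.009130;  D = +0.004626+0.007871i
d^2_{2,-2}: single k=0 term ⇒ +0.000772;  D = +0.000430-0.000641i
Y_2^{m'}(θ=0.4338,φ=3.7689) and Σ D·Y over m':
  (+0.6476+0.6885i)·(+0.0212-0.0649i)  (+0.1146-0.2983i)·(-0.2385+0.1729i)  (-0.0659+0.0054i)·(+0.4636+0.0000i)  (+0.0046+0.0079i)·(+0.2385+0.1729i)  (+0.0004-0.0006i)·(+0.0212+0.0649i)
Y_2^-2(R⁻¹ n̂) = +0.051866+0.068795i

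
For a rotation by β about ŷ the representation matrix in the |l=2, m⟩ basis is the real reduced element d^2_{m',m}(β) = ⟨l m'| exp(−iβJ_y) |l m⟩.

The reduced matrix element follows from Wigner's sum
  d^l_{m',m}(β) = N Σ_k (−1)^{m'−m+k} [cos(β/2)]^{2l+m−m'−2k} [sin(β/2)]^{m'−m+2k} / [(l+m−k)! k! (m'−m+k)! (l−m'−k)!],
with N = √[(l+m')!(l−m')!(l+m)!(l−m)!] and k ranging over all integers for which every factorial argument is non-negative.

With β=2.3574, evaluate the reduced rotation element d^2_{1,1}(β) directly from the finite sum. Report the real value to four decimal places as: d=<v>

d=-0.3528

d^2_{1,1}(β=2.3574) via Wigner's sum:
With c≡cos(β/2)=0.382126 and s≡sin(β/2)=0.924110, N=[6·1·6·1]^{1/2}=6.000000
The bounds max(0,m−m')=0 and min(l+m,l−m')=1 give 2 terms
  k=0: (−1)^0·6.0000/(6)·0.3821^4·0.9241^0 = +0.021322
  k=1: (−1)^1·6.0000/(2)·0.3821^2·0.9241^2 = -0.374096
d^2_{1,1}(2.3574) = +0.021322 -0.374096 = -0.352774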